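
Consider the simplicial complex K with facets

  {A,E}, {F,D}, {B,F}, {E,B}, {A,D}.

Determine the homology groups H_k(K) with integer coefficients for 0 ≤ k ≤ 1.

H_0 = Z,  H_1 = Z.

Fix the vertex order A < B < D < E < F and write every simplex with vertices in increasing order. Then dim K = 1 and the simplices of K are:

  0-simplices (5): A, B, D, E, F
  1-simplices (5): AD, AE, BE, BF, DF

giving chain groups C_0 ≅ Z^5, C_1 ≅ Z^5.

Boundary ∂_1: C_1 → C_0 is given by ∂[p,q] = [q] − [p].
The 5×5 boundary matrix has rank 4 and Smith normal form diag(1,1,1,1).

Now H_k = ker ∂_k / im ∂_{k+1}, so:

  H_0: rank C_0 − rank ∂_1 = 5 − 4 = 1, and the invariant factors of ∂_1 are all 1, so H_0 ≅ Z.
  H_1: rank ker ∂_1 − rank ∂_2 = (5 − 4) − 0 = 1, and there is no ∂_2, so H_1 ≅ Z.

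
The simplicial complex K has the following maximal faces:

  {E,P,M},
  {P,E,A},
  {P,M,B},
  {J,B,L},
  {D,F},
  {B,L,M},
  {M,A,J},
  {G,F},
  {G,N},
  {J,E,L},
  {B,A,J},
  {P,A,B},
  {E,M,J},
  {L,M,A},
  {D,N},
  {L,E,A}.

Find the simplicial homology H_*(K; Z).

Take the total order A < B < D < E < F < G < J < L < M < N < P on the vertex set. Then K (dimension 2) consists of the simplices:

  0-simplices (11): A, B, D, E, F, G, J, L, M, N, P
  1-simplices (22): AB, AE, AJ, AL, AM, AP, BJ, BL, BM, BP, DF, DN, EJ, EL, EM, EP, FG, GN, JL, JM, LM, MP
  2-simplices (12): ABJ, ABP, AEL, AEP, AJM, ALM, BJL, BLM, BMP, EJL, EJM, EMP

giving chain groups C_0 ≅ Z^11, C_1 ≅ Z^22, C_2 ≅ Z^12.

∂_1: C_1 → C_0 sends each edge [p,q] (with p < q) to q − p.
The 11×22 boundary matrix has rank 9 and Smith normal form diag(1,1,1,1,1,1,1,1,1).

Boundary ∂_2: C_2 → C_1 acts by ∂[p,q,r] = [q,r] − [p,r] + [p,q]. For instance
  ∂ALM = LM − AM + AL,
  ∂AEP = EP − AP + AE.
This gives a 22×12 integer matrix of rank 12; reducing to Smith normal form yields diagonal entries (1,1,1,1,1,1,1,1,1,1,1,2).

Now H_k = ker ∂_k / im ∂_{k+1}, so:

  H_0: rank C_0 − rank ∂_1 = 11 − 9 = 2, and the invariant factors of ∂_1 are all 1, so H_0 ≅ Z^2.
  H_1: rank ker ∂_1 − rank ∂_2 = (22 − 9) − 12 = 1, and ∂_2 has invariant factor 2 > 1, so H_1 ≅ Z ⊕ Z/2Z.
  H_2: rank ker ∂_2 − rank ∂_3 = (12 − 12) − 0 = 0, and there is no ∂_3, so H_2 ≅ 0.

As a check, the Euler characteristic is 11 − 22 + 12 = 1, which agrees with 2 − 1 + 0 = 1.
(K is a triangulation of the disjoint union of the real projective plane RP^2 and the circle S^1.)

H_0 ≅ Z^2,  H_1 ≅ Z ⊕ Z/2Z,  H_2 = 0.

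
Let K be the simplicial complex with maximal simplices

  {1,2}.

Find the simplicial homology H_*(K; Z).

Take the total order 1 < 2 on the vertex set. Then K (dimension 1) consists of the simplices:

  0-simplices (2): [1], [2]
  1-simplices (1): [1,2]

giving chain groups C_0 ≅ Z^2, C_1 ≅ Z^1.

The boundary map ∂_1: C_1 → C_0 maps an edge to its endpoints' difference, ∂[p,q] = q − p. For instance
  ∂[1,2] = [2] − [1].
As a 2×1 matrix over Z this has rank 1, with invariant factors (1).

Computing H_k = (kernel of ∂_k) / (image of ∂_{k+1}):

  H_0: rank C_0 − rank ∂_1 = 2 − 1 = 1, and the invariant factors of ∂_1 are all 1, so H_0 = Z.
  H_1: rank ker ∂_1 − rank ∂_2 = (1 − 1) − 0 = 0, and there is no ∂_2, so H_1 = 0.

H_0 ≅ Z,  H_1 = 0.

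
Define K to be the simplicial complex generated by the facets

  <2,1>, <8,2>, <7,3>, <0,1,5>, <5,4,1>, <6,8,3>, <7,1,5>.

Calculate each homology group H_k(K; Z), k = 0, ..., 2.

H_0 ≅ Z,  H_1 ≅ Z,  H_2 = 0.

Order the vertices as 0 < 1 < 2 < 3 < 4 < 5 < 6 < 7 < 8. Listing each simplex with vertices in this order, K has dimension 2 with simplices:

  0-simplices (9): [0], [1], [2], [3], [4], [5], [6], [7], [8]
  1-simplices (13): [0,1], [0,5], [1,2], [1,4], [1,5], [1,7], [2,8], [3,6], [3,7], [3,8], [4,5], [5,7], [6,8]
  2-simplices (4): [0,1,5], [1,4,5], [1,5,7], [3,6,8]

Hence C_0 ≅ Z^9, C_1 ≅ Z^13, C_2 ≅ Z^4.

Boundary ∂_1: C_1 → C_0 sends each edge [p,q] (with p < q) to q − p. For instance
  ∂[1,5] = [5] − [1].
The 9×13 boundary matrix has rank 8 and Smith normal form diag(1,1,1,1,1,1,1,1).

∂_2: C_2 → C_1 acts by ∂[p,q,r] = [q,r] − [p,r] + [p,q]. For instance
  ∂[3,6,8] = [6,8] − [3,8] + [3,6],
  ∂[0,1,5] = [1,5] − [0,5] + [0,1].
The resulting 13×4 matrix has rank 4, and its Smith normal form has invariant factors (1,1,1,1).

Computing H_k = (kernel of ∂_k) / (image of ∂_{k+1}):

  H_0: rank C_0 − rank ∂_1 = 9 − 8 = 1, and the invariant factors of ∂_1 are all 1, so H_0 = Z.
  H_1: rank ker ∂_1 − rank ∂_2 = (13 − 8) − 4 = 1, and the invariant factors of ∂_2 are all 1, so H_1 = Z.
  H_2: rank ker ∂_2 − rank ∂_3 = (4 − 4) − 0 = 0, and there is no ∂_3, so H_2 = 0.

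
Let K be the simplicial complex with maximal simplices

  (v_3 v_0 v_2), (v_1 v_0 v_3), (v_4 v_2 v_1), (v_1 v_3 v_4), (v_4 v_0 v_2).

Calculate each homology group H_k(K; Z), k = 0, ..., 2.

K has 5 vertices, 10 edges, 5 triangles.
rank ∂_0 = 0, rank ∂_1 = 4 ⇒ b_0 = 5 − 0 − 4 = 1; all invariant factors of ∂_1 are 1 so no torsion. So H_0 = Z.
rank ∂_1 = 4, rank ∂_2 = 5 ⇒ b_1 = 10 − 4 − 5 = 1; all invariant factors of ∂_2 are 1 so no torsion. So H_1 = Z.
rank ∂_2 = 5, rank ∂_3 = 0 ⇒ b_2 = 5 − 5 − 0 = 0. So H_2 = 0.

H_0 ≅ Z,  H_1 ≅ Z,  H_2 = 0.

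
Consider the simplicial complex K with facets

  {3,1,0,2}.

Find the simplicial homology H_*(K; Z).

Take the total order 0 < 1 < 2 < 3 on the vertex set. Then K (dimension 3) consists of the simplices:

  0-simplices (4): [0], [1], [2], [3]
  1-simplices (6): [0,1], [0,2], [0,3], [1,2], [1,3], [2,3]
  2-simplices (4): [0,1,2], [0,1,3], [0,2,3], [1,2,3]
  3-simplices (1): [0,1,2,3]

giving chain groups C_0 ≅ Z^4, C_1 ≅ Z^6, C_2 ≅ Z^4, C_3 ≅ Z^1.

∂_1: C_1 → C_0 maps an edge to its endpoints' difference, ∂[p,q] = q − p.
The 4×6 boundary matrix has rank 3 and Smith normal form diag(1,1,1).

∂_2: C_2 → C_1 maps a triangle to the signed sum of its edges. For instance
  ∂[0,1,3] = [1,3] − [0,3] + [0,1],
  ∂[1,2,3] = [2,3] − [1,3] + [1,2].
The 6×4 boundary matrix has rank 3 and Smith normal form diag(1,1,1).

The boundary map ∂_3: C_3 → C_2 sends each 3-simplex σ to the alternating sum Σ_i (−1)^i (σ with its i-th vertex removed). For instance
  ∂[0,1,2,3] = [1,2,3] − [0,2,3] + [0,1,3] − [0,1,2].
This gives a 4×1 integer matrix of rank 1; reducing to Smith normal form yields diagonal entries (1).

Reading off H_k = ker ∂_k / im ∂_{k+1}:

  H_0: rank C_0 − rank ∂_1 = 4 − 3 = 1, and the invariant factors of ∂_1 are all 1, so H_0 ≅ Z.
  H_1: rank ker ∂_1 − rank ∂_2 = (6 − 3) − 3 = 0, and the invariant factors of ∂_2 are all 1, so H_1 ≅ 0.
  H_2: rank ker ∂_2 − rank ∂_3 = (4 − 3) − 1 = 0, and the invariant factors of ∂_3 are all 1, so H_2 ≅ 0.
  H_3: rank ker ∂_3 − rank ∂_4 = (1 − 1) − 0 = 0, and there is no ∂_4, so H_3 ≅ 0.

(K is a triangulation of the 3-simplex.)

H_0 = Z,  H_1 = 0,  H_2 = 0,  H_3 = 0.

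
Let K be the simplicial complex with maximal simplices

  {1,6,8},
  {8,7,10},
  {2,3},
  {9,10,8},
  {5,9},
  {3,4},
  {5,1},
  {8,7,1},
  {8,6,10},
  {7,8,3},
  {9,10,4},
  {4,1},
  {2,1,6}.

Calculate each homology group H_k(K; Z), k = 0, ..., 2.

Order the vertices as 1 < 2 < 3 < 4 < 5 < 6 < 7 < 8 < 9 < 10. Listing each simplex with vertices in this order, K has dimension 2 with simplices:

  0-simplices (10): [1], [2], [3], [4], [5], [6], [7], [8], [9], [10]
  1-simplices (21): [1,2], [1,4], [1,5], [1,6], [1,7], [1,8], [2,3], [2,6], [3,4], [3,7], [3,8], [4,9], [4,10], [5,9], [6,8], [6,10], [7,8], [7,10], [8,9], [8,10], [9,10]
  2-simplices (8): [1,2,6], [1,6,8], [1,7,8], [3,7,8], [4,9,10], [6,8,10], [7,8,10], [8,9,10]

Hence C_0 ≅ Z^10, C_1 ≅ Z^21, C_2 ≅ Z^8.

∂_1: C_1 → C_0 maps an edge to its endpoints' difference, ∂[p,q] = q − p.
As a 10×21 matrix over Z this has rank 9, with invariant factors (1,1,1,1,1,1,1,1,1).

∂_2: C_2 → C_1 acts by ∂[p,q,r] = [q,r] − [p,r] + [p,q]. For instance
  ∂[6,8,10] = [8,10] − [6,10] + [6,8],
  ∂[3,7,8] = [7,8] − [3,8] + [3,7].
The resulting 21×8 matrix has rank 8, and its Smith normal form has invariant factors (1,1,1,1,1,1,1,1).

From H_k ≅ ker(∂_k) / im(∂_{k+1}) we obtain:

  H_0: rank C_0 − rank ∂_1 = 10 − 9 = 1, and the invariant factors of ∂_1 are all 1, so H_0 = Z.
  H_1: rank ker ∂_1 − rank ∂_2 = (21 − 9) − 8 = 4, and the invariant factors of ∂_2 are all 1, so H_1 = Z^4.
  H_2: rank ker ∂_2 − rank ∂_3 = (8 − 8) − 0 = 0, and there is no ∂_3, so H_2 = 0.

H_0 ≅ Z,  H_1 ≅ Z^4,  H_2 = 0.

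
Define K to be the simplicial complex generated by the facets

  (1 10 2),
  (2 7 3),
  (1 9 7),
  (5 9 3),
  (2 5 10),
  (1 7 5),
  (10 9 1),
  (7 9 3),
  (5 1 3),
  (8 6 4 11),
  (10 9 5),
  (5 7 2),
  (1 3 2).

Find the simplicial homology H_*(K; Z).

We work with the vertex ordering 1 < 2 < 3 < 4 < 5 < 6 < 7 < 8 < 9 < 10 < 11. The simplices of K, each written with vertices in increasing order, are:

  0-simplices (11): [1], [2], [3], [4], [5], [6], [7], [8], [9], [10], [11]
  1-simplices (24): (24 of them)
  2-simplices (16): [1,2,3], [1,2,10], [1,3,5], [1,5,7], [1,7,9], [1,9,10], [2,3,7], [2,5,7], [2,5,10], [3,5,9], [3,7,9], [4,6,8], [4,6,11], [4,8,11], [5,9,10], [6,8,11]
  3-simplices (1): [4,6,8,11]

Hence C_0 ≅ Z^11, C_1 ≅ Z^24, C_2 ≅ Z^16, C_3 ≅ Z^1.

∂_1: C_1 → C_0 sends each edge [p,q] (with p < q) to q − p.
The 11×24 boundary matrix has rank 9 and Smith normal form diag(1,1,1,1,1,1,1,1,1).

Boundary ∂_2: C_2 → C_1 sends each 2-simplex [p,q,r] to [q,r] − [p,r] + [p,q]. For instance
  ∂[2,3,7] = [3,7] − [2,7] + [2,3],
  ∂[1,7,9] = [7,9] − [1,9] + [1,7].
As a 24×16 matrix over Z this has rank 15, with invariant factors (1,1,1,1,1,1,1,1,1,1,1,1,1,1,2).

∂_3: C_3 → C_2 sends each 3-simplex σ to the alternating sum Σ_i (−1)^i (σ with its i-th vertex removed). For instance
  ∂[4,6,8,11] = [6,8,11] − [4,8,11] + [4,6,11] − [4,6,8].
The resulting 16×1 matrix has rank 1, and its Smith normal form has invariant factors (1).

Now H_k = ker ∂_k / im ∂_{k+1}, so:

  H_0: rank C_0 − rank ∂_1 = 11 − 9 = 2, and the invariant factors of ∂_1 are all 1, so H_0 ≅ Z^2.
  H_1: rank ker ∂_1 − rank ∂_2 = (24 − 9) − 15 = 0, and ∂_2 has invariant factor 2 > 1, so H_1 ≅ Z/2.
  H_2: rank ker ∂_2 − rank ∂_3 = (16 − 15) − 1 = 0, and the invariant factors of ∂_3 are all 1, so H_2 ≅ 0.
  H_3: rank ker ∂_3 − rank ∂_4 = (1 − 1) − 0 = 0, and there is no ∂_4, so H_3 ≅ 0.

As a check, the Euler characteristic is 11 − 24 + 16 − 1 = 2, which agrees with 2 − 0 + 0 − 0 = 2.

H_0 ≅ Z^2,  H_1 ≅ Z/2,  H_2 = 0,  H_3 = 0.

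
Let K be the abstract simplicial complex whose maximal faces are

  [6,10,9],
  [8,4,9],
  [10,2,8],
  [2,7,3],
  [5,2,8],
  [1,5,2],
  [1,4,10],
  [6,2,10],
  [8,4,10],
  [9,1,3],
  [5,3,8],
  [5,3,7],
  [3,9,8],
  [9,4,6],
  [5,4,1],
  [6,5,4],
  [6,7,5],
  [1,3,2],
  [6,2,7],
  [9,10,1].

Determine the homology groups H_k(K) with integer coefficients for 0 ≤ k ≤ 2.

K has 10 vertices, 30 edges, 20 triangles.
rank ∂_0 = 0, rank ∂_1 = 9 ⇒ b_0 = 10 − 0 − 9 = 1; all invariant factors of ∂_1 are 1 so no torsion. So H_0 = Z.
rank ∂_1 = 9, rank ∂_2 = 20 ⇒ b_1 = 30 − 9 − 20 = 1; ∂_2 has invariant factor(s) [2] giving torsion. So H_1 = Z ⊕ Z_2.
rank ∂_2 = 20, rank ∂_3 = 0 ⇒ b_2 = 20 − 20 − 0 = 0. So H_2 = 0.

H_0 = Z,  H_1 = Z ⊕ Z_2,  H_2 = 0.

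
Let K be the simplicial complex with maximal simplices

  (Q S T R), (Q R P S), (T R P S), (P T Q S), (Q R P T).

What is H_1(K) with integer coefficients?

H_1 = 0.

Fix the vertex order P < Q < R < S < T and write every simplex with vertices in increasing order. Then dim K = 3 and the simplices of K are:

  0-simplices (5): P, Q, R, S, T
  1-simplices (10): PQ, PR, PS, PT, QR, QS, QT, RS, RT, ST
  2-simplices (10): PQR, PQS, PQT, PRS, PRT, PST, QRS, QRT, QST, RST
  3-simplices (5): PQRS, PQRT, PQST, PRST, QRST

giving chain groups C_0 ≅ Z^5, C_1 ≅ Z^10, C_2 ≅ Z^10, C_3 ≅ Z^5.

The boundary map ∂_1: C_1 → C_0 sends each edge [p,q] (with p < q) to q − p.
The 5×10 boundary matrix has rank 4 and Smith normal form diag(1,1,1,1).

The boundary map ∂_2: C_2 → C_1 acts by ∂[p,q,r] = [q,r] − [p,r] + [p,q]. For instance
  ∂RST = ST − RT + RS,
  ∂PST = ST − PT + PS.
The resulting 10×10 matrix has rank 6, and its Smith normal form has invariant factors (1,1,1,1,1,1).

Boundary ∂_3: C_3 → C_2 sends each 3-simplex σ to the alternating sum Σ_i (−1)^i (σ with its i-th vertex removed). For instance
  ∂QRST = RST − QST + QRT − QRS,
  ∂PQRS = QRS − PRS + PQS − PQR.
This gives a 10×5 integer matrix of rank 4; reducing to Smith normal form yields diagonal entries (1,1,1,1).

Now H_k = ker ∂_k / im ∂_{k+1}, so:

  H_1: rank ker ∂_1 − rank ∂_2 = (10 − 4) − 6 = 0, and the invariant factors of ∂_2 are all 1, so H_1 ≅ 0.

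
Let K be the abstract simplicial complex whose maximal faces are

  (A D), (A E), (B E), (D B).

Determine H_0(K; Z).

Take the total order A < B < D < E on the vertex set. Then K (dimension 1) consists of the simplices:

  0-simplices (4): A, B, D, E
  1-simplices (4): AD, AE, BD, BE

Hence C_0 ≅ Z^4, C_1 ≅ Z^4.

The boundary map ∂_1: C_1 → C_0 sends each edge [p,q] (with p < q) to q − p. For instance
  ∂AE = E − A.
This gives a 4×4 integer matrix of rank 3; reducing to Smith normal form yields diagonal entries (1,1,1).

Reading off H_k = ker ∂_k / im ∂_{k+1}:

  H_0: rank C_0 − rank ∂_1 = 4 − 3 = 1, and the invariant factors of ∂_1 are all 1, so H_0 = Z.

(K is a triangulation of the circle S^1.)

H_0 ≅ Z.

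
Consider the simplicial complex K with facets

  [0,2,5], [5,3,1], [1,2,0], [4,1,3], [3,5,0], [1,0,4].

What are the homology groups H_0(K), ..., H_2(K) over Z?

H_0 = Z,  H_1 = Z,  H_2 = 0.

K has 6 vertices, 12 edges, 6 triangles.
rank ∂_0 = 0, rank ∂_1 = 5 ⇒ b_0 = 6 − 0 − 5 = 1; all invariant factors of ∂_1 are 1 so no torsion. So H_0 = Z.
rank ∂_1 = 5, rank ∂_2 = 6 ⇒ b_1 = 12 − 5 − 6 = 1; all invariant factors of ∂_2 are 1 so no torsion. So H_1 = Z.
rank ∂_2 = 6, rank ∂_3 = 0 ⇒ b_2 = 6 − 6 − 0 = 0. So H_2 = 0.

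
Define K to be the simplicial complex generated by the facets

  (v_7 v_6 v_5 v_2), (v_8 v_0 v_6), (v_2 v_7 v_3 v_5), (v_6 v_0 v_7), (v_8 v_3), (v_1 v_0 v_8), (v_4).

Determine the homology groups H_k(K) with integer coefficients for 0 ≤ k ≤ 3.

H_0 ≅ Z^2,  H_1 ≅ Z,  H_2 = 0,  H_3 = 0.

Take the total order v_0 < v_1 < v_2 < v_3 < v_4 < v_5 < v_6 < v_7 < v_8 on the vertex set. Then K (dimension 3) consists of the simplices:

  0-simplices (9): [v_0], [v_1], [v_2], [v_3], [v_4], [v_5], [v_6], [v_7], [v_8]
  1-simplices (16): (16 of them)
  2-simplices (10): [v_0,v_1,v_8], [v_0,v_6,v_7], [v_0,v_6,v_8], [v_2,v_3,v_5], [v_2,v_3,v_7], [v_2,v_5,v_6], [v_2,v_5,v_7], [v_2,v_6,v_7], [v_3,v_5,v_7], [v_5,v_6,v_7]
  3-simplices (2): [v_2,v_3,v_5,v_7], [v_2,v_5,v_6,v_7]

giving chain groups C_0 ≅ Z^9, C_1 ≅ Z^16, C_2 ≅ Z^10, C_3 ≅ Z^2.

∂_1: C_1 → C_0 sends each edge [p,q] (with p < q) to q − p. For instance
  ∂[v_2,v_7] = [v_7] − [v_2].
The resulting 9×16 matrix has rank 7, and its Smith normal form has invariant factors (1,1,1,1,1,1,1).

∂_2: C_2 → C_1 acts by ∂[p,q,r] = [q,r] − [p,r] + [p,q]. For instance
  ∂[v_2,v_6,v_7] = [v_6,v_7] − [v_2,v_7] + [v_2,v_6],
  ∂[v_0,v_1,v_8] = [v_1,v_8] − [v_0,v_8] + [v_0,v_1].
This gives a 16×10 integer matrix of rank 8; reducing to Smith normal form yields diagonal entries (1,1,1,1,1,1,1,1).

Boundary ∂_3: C_3 → C_2 sends each 3-simplex σ to the alternating sum Σ_i (−1)^i (σ with its i-th vertex removed). For instance
  ∂[v_2,v_3,v_5,v_7] = [v_3,v_5,v_7] − [v_2,v_5,v_7] + [v_2,v_3,v_7] − [v_2,v_3,v_5],
  ∂[v_2,v_5,v_6,v_7] = [v_5,v_6,v_7] − [v_2,v_6,v_7] + [v_2,v_5,v_7] − [v_2,v_5,v_6].
The 10×2 boundary matrix has rank 2 and Smith normal form diag(1,1).

From H_k ≅ ker(∂_k) / im(∂_{k+1}) we obtain:

  H_0: rank C_0 − rank ∂_1 = 9 − 7 = 2, and the invariant factors of ∂_1 are all 1, so H_0 = Z^2.
  H_1: rank ker ∂_1 − rank ∂_2 = (16 − 7) − 8 = 1, and the invariant factors of ∂_2 are all 1, so H_1 = Z.
  H_2: rank ker ∂_2 − rank ∂_3 = (10 − 8) − 2 = 0, and the invariant factors of ∂_3 are all 1, so H_2 = 0.
  H_3: rank ker ∂_3 − rank ∂_4 = (2 − 2) − 0 = 0, and there is no ∂_4, so H_3 = 0.

As a check, the Euler characteristic is 9 − 16 + 10 − 2 = 1, which agrees with 2 − 1 + 0 − 0 = 1.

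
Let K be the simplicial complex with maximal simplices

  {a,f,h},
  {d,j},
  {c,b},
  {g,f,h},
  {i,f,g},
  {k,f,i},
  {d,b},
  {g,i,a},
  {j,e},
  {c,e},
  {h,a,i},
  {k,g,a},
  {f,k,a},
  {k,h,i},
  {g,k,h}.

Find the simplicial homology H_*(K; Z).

K has 11 vertices, 20 edges, 10 triangles.
rank ∂_0 = 0, rank ∂_1 = 9 ⇒ b_0 = 11 − 0 − 9 = 2; all invariant factors of ∂_1 are 1 so no torsion. So H_0 = Z^2.
rank ∂_1 = 9, rank ∂_2 = 10 ⇒ b_1 = 20 − 9 − 10 = 1; ∂_2 has invariant factor(s) [2] giving torsion. So H_1 = Z ⊕ Z_2.
rank ∂_2 = 10, rank ∂_3 = 0 ⇒ b_2 = 10 − 10 − 0 = 0. So H_2 = 0.

H_0 = Z^2,  H_1 = Z ⊕ Z_2,  H_2 = 0.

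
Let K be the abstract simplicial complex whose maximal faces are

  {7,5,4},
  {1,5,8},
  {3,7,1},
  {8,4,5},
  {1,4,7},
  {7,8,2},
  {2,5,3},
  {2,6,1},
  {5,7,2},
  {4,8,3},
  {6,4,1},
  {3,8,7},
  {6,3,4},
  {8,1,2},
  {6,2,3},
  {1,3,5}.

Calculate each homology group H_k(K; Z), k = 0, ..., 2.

Take the total order 1 < 2 < 3 < 4 < 5 < 6 < 7 < 8 on the vertex set. Then K (dimension 2) consists of the simplices:

  0-simplices (8): [1], [2], [3], [4], [5], [6], [7], [8]
  1-simplices (24): (24 of them)
  2-simplices (16): [1,2,6], [1,2,8], [1,3,5], [1,3,7], [1,4,6], [1,4,7], [1,5,8], [2,3,5], [2,3,6], [2,5,7], [2,7,8], [3,4,6], [3,4,8], [3,7,8], [4,5,7], [4,5,8]

so the chain groups are C_0 ≅ Z^8, C_1 ≅ Z^24, C_2 ≅ Z^16.

∂_1: C_1 → C_0 is given by ∂[p,q] = [q] − [p]. For instance
  ∂[5,8] = [8] − [5].
As a 8×24 matrix over Z this has rank 7, with invariant factors (1,1,1,1,1,1,1).

Boundary ∂_2: C_2 → C_1 sends each 2-simplex [p,q,r] to [q,r] − [p,r] + [p,q]. For instance
  ∂[2,5,7] = [5,7] − [2,7] + [2,5],
  ∂[1,4,6] = [4,6] − [1,6] + [1,4].
The 24×16 boundary matrix has rank 15 and Smith normal form diag(1,1,1,1,1,1,1,1,1,1,1,1,1,1,1).

Now H_k = ker ∂_k / im ∂_{k+1}, so:

  H_0: rank C_0 − rank ∂_1 = 8 − 7 = 1, and the invariant factors of ∂_1 are all 1, so H_0 = Z.
  H_1: rank ker ∂_1 − rank ∂_2 = (24 − 7) − 15 = 2, and the invariant factors of ∂_2 are all 1, so H_1 = Z^2.
  H_2: rank ker ∂_2 − rank ∂_3 = (16 − 15) − 0 = 1, and there is no ∂_3, so H_2 = Z.

H_0 = Z,  H_1 = Z^2,  H_2 = Z.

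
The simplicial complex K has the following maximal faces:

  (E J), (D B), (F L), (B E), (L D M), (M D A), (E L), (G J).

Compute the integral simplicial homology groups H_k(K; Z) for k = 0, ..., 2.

Take the total order A < B < D < E < F < G < J < L < M on the vertex set. Then K (dimension 2) consists of the simplices:

  0-simplices (9): A, B, D, E, F, G, J, L, M
  1-simplices (11): AD, AM, BD, BE, DL, DM, EJ, EL, FL, GJ, LM
  2-simplices (2): ADM, DLM

giving chain groups C_0 ≅ Z^9, C_1 ≅ Z^11, C_2 ≅ Z^2.

Boundary ∂_1: C_1 → C_0 maps an edge to its endpoints' difference, ∂[p,q] = q − p. For instance
  ∂BD = D − B.
As a 9×11 matrix over Z this has rank 8, with invariant factors (1,1,1,1,1,1,1,1).

Boundary ∂_2: C_2 → C_1 sends each 2-simplex [p,q,r] to [q,r] − [p,r] + [p,q]. For instance
  ∂ADM = DM − AM + AD,
  ∂DLM = LM − DM + DL.
The resulting 11×2 matrix has rank 2, and its Smith normal form has invariant factors (1,1).

Reading off H_k = ker ∂_k / im ∂_{k+1}:

  H_0: rank C_0 − rank ∂_1 = 9 − 8 = 1, and the invariant factors of ∂_1 are all 1, so H_0 = Z.
  H_1: rank ker ∂_1 − rank ∂_2 = (11 − 8) − 2 = 1, and the invariant factors of ∂_2 are all 1, so H_1 = Z.
  H_2: rank ker ∂_2 − rank ∂_3 = (2 − 2) − 0 = 0, and there is no ∂_3, so H_2 = 0.

As a check, the Euler characteristic is 9 − 11 + 2 = 0, which agrees with 1 − 1 + 0 = 0.

H_0 ≅ Z,  H_1 ≅ Z,  H_2 = 0.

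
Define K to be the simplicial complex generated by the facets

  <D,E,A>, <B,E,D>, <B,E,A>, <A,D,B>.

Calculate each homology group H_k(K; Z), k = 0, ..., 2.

H_0 ≅ Z,  H_1 = 0,  H_2 ≅ Z.

We work with the vertex ordering A < B < D < E. The simplices of K, each written with vertices in increasing order, are:

  0-simplices (4): A, B, D, E
  1-simplices (6): AB, AD, AE, BD, BE, DE
  2-simplices (4): ABD, ABE, ADE, BDE

Hence C_0 ≅ Z^4, C_1 ≅ Z^6, C_2 ≅ Z^4.

∂_1: C_1 → C_0 sends each edge [p,q] (with p < q) to q − p.
The resulting 4×6 matrix has rank 3, and its Smith normal form has invariant factors (1,1,1).

Boundary ∂_2: C_2 → C_1 maps a triangle to the signed sum of its edges. For instance
  ∂ADE = DE − AE + AD,
  ∂ABE = BE − AE + AB.
This gives a 6×4 integer matrix of rank 3; reducing to Smith normal form yields diagonal entries (1,1,1).

Computing H_k = (kernel of ∂_k) / (image of ∂_{k+1}):

  H_0: rank C_0 − rank ∂_1 = 4 − 3 = 1, and the invariant factors of ∂_1 are all 1, so H_0 = Z.
  H_1: rank ker ∂_1 − rank ∂_2 = (6 − 3) − 3 = 0, and the invariant factors of ∂_2 are all 1, so H_1 = 0.
  H_2: rank ker ∂_2 − rank ∂_3 = (4 − 3) − 0 = 1, and there is no ∂_3, so H_2 = Z.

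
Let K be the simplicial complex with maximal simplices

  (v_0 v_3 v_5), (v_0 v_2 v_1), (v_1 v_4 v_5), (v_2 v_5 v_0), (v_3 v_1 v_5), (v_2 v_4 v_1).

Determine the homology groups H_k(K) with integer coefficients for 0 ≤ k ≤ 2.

H_0 = Z,  H_1 = Z,  H_2 = 0.

K has 6 vertices, 12 edges, 6 triangles.
rank ∂_0 = 0, rank ∂_1 = 5 ⇒ b_0 = 6 − 0 − 5 = 1; all invariant factors of ∂_1 are 1 so no torsion. So H_0 ≅ Z.
rank ∂_1 = 5, rank ∂_2 = 6 ⇒ b_1 = 12 − 5 − 6 = 1; all invariant factors of ∂_2 are 1 so no torsion. So H_1 ≅ Z.
rank ∂_2 = 6, rank ∂_3 = 0 ⇒ b_2 = 6 − 6 − 0 = 0. So H_2 ≅ 0.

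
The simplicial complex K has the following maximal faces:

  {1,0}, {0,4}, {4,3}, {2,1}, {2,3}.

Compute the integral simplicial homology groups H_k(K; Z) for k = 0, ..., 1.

Take the total order 0 < 1 < 2 < 3 < 4 on the vertex set. Then K (dimension 1) consists of the simplices:

  0-simplices (5): [0], [1], [2], [3], [4]
  1-simplices (5): [0,1], [0,4], [1,2], [2,3], [3,4]

so the chain groups are C_0 ≅ Z^5, C_1 ≅ Z^5.

The boundary map ∂_1: C_1 → C_0 is given by ∂[p,q] = [q] − [p].
As a 5×5 matrix over Z this has rank 4, with invariant factors (1,1,1,1).

Computing H_k = (kernel of ∂_k) / (image of ∂_{k+1}):

  H_0: rank C_0 − rank ∂_1 = 5 − 4 = 1, and the invariant factors of ∂_1 are all 1, so H_0 ≅ Z.
  H_1: rank ker ∂_1 − rank ∂_2 = (5 − 4) − 0 = 1, and there is no ∂_2, so H_1 ≅ Z.

H_0 = Z,  H_1 = Z.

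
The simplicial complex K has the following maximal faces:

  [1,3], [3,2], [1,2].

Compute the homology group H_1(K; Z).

Take the total order 1 < 2 < 3 on the vertex set. Then K (dimension 1) consists of the simplices:

  0-simplices (3): [1], [2], [3]
  1-simplices (3): [1,2], [1,3], [2,3]

so the chain groups are C_0 ≅ Z^3, C_1 ≅ Z^3.

∂_1: C_1 → C_0 maps an edge to its endpoints' difference, ∂[p,q] = q − p. For instance
  ∂[1,3] = [3] − [1].
As a 3×3 matrix over Z this has rank 2, with invariant factors (1,1).

From H_k ≅ ker(∂_k) / im(∂_{k+1}) we obtain:

  H_1: rank ker ∂_1 − rank ∂_2 = (3 − 2) − 0 = 1, and there is no ∂_2, so H_1 ≅ Z.

H_1 ≅ Z.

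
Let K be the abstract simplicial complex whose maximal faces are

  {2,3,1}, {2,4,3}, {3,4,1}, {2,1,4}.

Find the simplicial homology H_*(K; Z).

K has 4 vertices, 6 edges, 4 triangles.
rank ∂_0 = 0, rank ∂_1 = 3 ⇒ b_0 = 4 − 0 − 3 = 1; all invariant factors of ∂_1 are 1 so no torsion. So H_0 = Z.
rank ∂_1 = 3, rank ∂_2 = 3 ⇒ b_1 = 6 − 3 − 3 = 0; all invariant factors of ∂_2 are 1 so no torsion. So H_1 = 0.
rank ∂_2 = 3, rank ∂_3 = 0 ⇒ b_2 = 4 − 3 − 0 = 1. So H_2 = Z.

H_0 ≅ Z,  H_1 = 0,  H_2 ≅ Z.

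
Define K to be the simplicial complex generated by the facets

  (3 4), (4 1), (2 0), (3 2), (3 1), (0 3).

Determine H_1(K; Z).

H_1 = Z^2.

K has 5 vertices, 6 edges.
rank ∂_1 = 4, rank ∂_2 = 0 ⇒ b_1 = 6 − 4 − 0 = 2. So H_1 = Z^2.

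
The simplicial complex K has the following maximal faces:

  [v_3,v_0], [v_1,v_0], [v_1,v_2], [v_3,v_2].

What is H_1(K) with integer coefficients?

Fix the vertex order v_0 < v_1 < v_2 < v_3 and write every simplex with vertices in increasing order. Then dim K = 1 and the simplices of K are:

  0-simplices (4): [v_0], [v_1], [v_2], [v_3]
  1-simplices (4): [v_0,v_1], [v_0,v_3], [v_1,v_2], [v_2,v_3]

so the chain groups are C_0 ≅ Z^4, C_1 ≅ Z^4.

∂_1: C_1 → C_0 sends each edge [p,q] (with p < q) to q − p.
The resulting 4×4 matrix has rank 3, and its Smith normal form has invariant factors (1,1,1).

From H_k ≅ ker(∂_k) / im(∂_{k+1}) we obtain:

  H_1: rank ker ∂_1 − rank ∂_2 = (4 − 3) − 0 = 1, and there is no ∂_2, so H_1 ≅ Z.

(K is a triangulation of the circle S^1.)

H_1 = Z.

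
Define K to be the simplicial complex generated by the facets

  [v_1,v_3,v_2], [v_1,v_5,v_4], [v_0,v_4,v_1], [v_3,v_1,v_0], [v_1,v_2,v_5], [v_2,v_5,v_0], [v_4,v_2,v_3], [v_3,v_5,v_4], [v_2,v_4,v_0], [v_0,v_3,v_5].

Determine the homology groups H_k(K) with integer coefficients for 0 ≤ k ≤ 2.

Fix the vertex order v_0 < v_1 < v_2 < v_3 < v_4 < v_5 and write every simplex with vertices in increasing order. Then dim K = 2 and the simplices of K are:

  0-simplices (6): [v_0], [v_1], [v_2], [v_3], [v_4], [v_5]
  1-simplices (15): (15 of them)
  2-simplices (10): [v_0,v_1,v_3], [v_0,v_1,v_4], [v_0,v_2,v_4], [v_0,v_2,v_5], [v_0,v_3,v_5], [v_1,v_2,v_3], [v_1,v_2,v_5], [v_1,v_4,v_5], [v_2,v_3,v_4], [v_3,v_4,v_5]

Hence C_0 ≅ Z^6, C_1 ≅ Z^15, C_2 ≅ Z^10.

∂_1: C_1 → C_0 sends each edge [p,q] (with p < q) to q − p. For instance
  ∂[v_1,v_4] = [v_4] − [v_1].
This gives a 6×15 integer matrix of rank 5; reducing to Smith normal form yields diagonal entries (1,1,1,1,1).

Boundary ∂_2: C_2 → C_1 sends each 2-simplex [p,q,r] to [q,r] − [p,r] + [p,q]. For instance
  ∂[v_0,v_2,v_4] = [v_2,v_4] − [v_0,v_4] + [v_0,v_2],
  ∂[v_0,v_1,v_4] = [v_1,v_4] − [v_0,v_4] + [v_0,v_1].
This gives a 15×10 integer matrix of rank 10; reducing to Smith normal form yields diagonal entries (1,1,1,1,1,1,1,1,1,2).

Computing H_k = (kernel of ∂_k) / (image of ∂_{k+1}):

  H_0: rank C_0 − rank ∂_1 = 6 − 5 = 1, and the invariant factors of ∂_1 are all 1, so H_0 = Z.
  H_1: rank ker ∂_1 − rank ∂_2 = (15 − 5) − 10 = 0, and ∂_2 has invariant factor 2 > 1, so H_1 = Z/2.
  H_2: rank ker ∂_2 − rank ∂_3 = (10 − 10) − 0 = 0, and there is no ∂_3, so H_2 = 0.

(K is a triangulation of the real projective plane RP^2.)

H_0 = Z,  H_1 = Z/2,  H_2 = 0.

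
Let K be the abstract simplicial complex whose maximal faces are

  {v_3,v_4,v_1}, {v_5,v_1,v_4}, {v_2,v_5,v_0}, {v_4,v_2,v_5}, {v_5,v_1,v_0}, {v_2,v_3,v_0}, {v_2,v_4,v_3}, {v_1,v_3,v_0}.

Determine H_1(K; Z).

We work with the vertex ordering v_0 < v_1 < v_2 < v_3 < v_4 < v_5. The simplices of K, each written with vertices in increasing order, are:

  0-simplices (6): [v_0], [v_1], [v_2], [v_3], [v_4], [v_5]
  1-simplices (12): [v_0,v_1], [v_0,v_2], [v_0,v_3], [v_0,v_5], [v_1,v_3], [v_1,v_4], [v_1,v_5], [v_2,v_3], [v_2,v_4], [v_2,v_5], [v_3,v_4], [v_4,v_5]
  2-simplices (8): [v_0,v_1,v_3], [v_0,v_1,v_5], [v_0,v_2,v_3], [v_0,v_2,v_5], [v_1,v_3,v_4], [v_1,v_4,v_5], [v_2,v_3,v_4], [v_2,v_4,v_5]

Hence C_0 ≅ Z^6, C_1 ≅ Z^12, C_2 ≅ Z^8.

The boundary map ∂_1: C_1 → C_0 sends each edge [p,q] (with p < q) to q − p. For instance
  ∂[v_1,v_3] = [v_3] − [v_1].
This gives a 6×12 integer matrix of rank 5; reducing to Smith normal form yields diagonal entries (1,1,1,1,1).

Boundary ∂_2: C_2 → C_1 maps a triangle to the signed sum of its edges. For instance
  ∂[v_0,v_2,v_5] = [v_2,v_5] − [v_0,v_5] + [v_0,v_2],
  ∂[v_1,v_3,v_4] = [v_3,v_4] − [v_1,v_4] + [v_1,v_3].
This gives a 12×8 integer matrix of rank 7; reducing to Smith normal form yields diagonal entries (1,1,1,1,1,1,1).

Computing H_k = (kernel of ∂_k) / (image of ∂_{k+1}):

  H_1: rank ker ∂_1 − rank ∂_2 = (12 − 5) − 7 = 0, and the invariant factors of ∂_2 are all 1, so H_1 = 0.

H_1 ≅ 0.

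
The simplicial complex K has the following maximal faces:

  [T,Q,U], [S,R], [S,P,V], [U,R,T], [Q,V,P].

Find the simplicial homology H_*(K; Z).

Take the total order P < Q < R < S < T < U < V on the vertex set. Then K (dimension 2) consists of the simplices:

  0-simplices (7): P, Q, R, S, T, U, V
  1-simplices (11): PQ, PS, PV, QT, QU, QV, RS, RT, RU, SV, TU
  2-simplices (4): PQV, PSV, QTU, RTU

giving chain groups C_0 ≅ Z^7, C_1 ≅ Z^11, C_2 ≅ Z^4.

Boundary ∂_1: C_1 → C_0 sends each edge [p,q] (with p < q) to q − p.
The resulting 7×11 matrix has rank 6, and its Smith normal form has invariant factors (1,1,1,1,1,1).

∂_2: C_2 → C_1 sends each 2-simplex [p,q,r] to [q,r] − [p,r] + [p,q]. For instance
  ∂PSV = SV − PV + PS,
  ∂RTU = TU − RU + RT.
The resulting 11×4 matrix has rank 4, and its Smith normal form has invariant factors (1,1,1,1).

From H_k ≅ ker(∂_k) / im(∂_{k+1}) we obtain:

  H_0: rank C_0 − rank ∂_1 = 7 − 6 = 1, and the invariant factors of ∂_1 are all 1, so H_0 = Z.
  H_1: rank ker ∂_1 − rank ∂_2 = (11 − 6) − 4 = 1, and the invariant factors of ∂_2 are all 1, so H_1 = Z.
  H_2: rank ker ∂_2 − rank ∂_3 = (4 − 4) − 0 = 0, and there is no ∂_3, so H_2 = 0.

As a check, the Euler characteristic is 7 − 11 + 4 = 0, which agrees with 1 − 1 + 0 = 0.

H_0 ≅ Z,  H_1 ≅ Z,  H_2 = 0.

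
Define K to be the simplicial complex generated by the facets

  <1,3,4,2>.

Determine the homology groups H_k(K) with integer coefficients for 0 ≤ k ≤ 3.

Take the total order 1 < 2 < 3 < 4 on the vertex set. Then K (dimension 3) consists of the simplices:

  0-simplices (4): [1], [2], [3], [4]
  1-simplices (6): [1,2], [1,3], [1,4], [2,3], [2,4], [3,4]
  2-simplices (4): [1,2,3], [1,2,4], [1,3,4], [2,3,4]
  3-simplices (1): [1,2,3,4]

so the chain groups are C_0 ≅ Z^4, C_1 ≅ Z^6, C_2 ≅ Z^4, C_3 ≅ Z^1.

The boundary map ∂_1: C_1 → C_0 maps an edge to its endpoints' difference, ∂[p,q] = q − p.
The 4×6 boundary matrix has rank 3 and Smith normal form diag(1,1,1).

∂_2: C_2 → C_1 acts by ∂[p,q,r] = [q,r] − [p,r] + [p,q]. For instance
  ∂[1,3,4] = [3,4] − [1,4] + [1,3],
  ∂[1,2,4] = [2,4] − [1,4] + [1,2].
As a 6×4 matrix over Z this has rank 3, with invariant factors (1,1,1).

∂_3: C_3 → C_2 sends each 3-simplex σ to the alternating sum Σ_i (−1)^i (σ with its i-th vertex removed). For instance
  ∂[1,2,3,4] = [2,3,4] − [1,3,4] + [1,2,4] − [1,2,3].
The 4×1 boundary matrix has rank 1 and Smith normal form diag(1).

From H_k ≅ ker(∂_k) / im(∂_{k+1}) we obtain:

  H_0: rank C_0 − rank ∂_1 = 4 − 3 = 1, and the invariant factors of ∂_1 are all 1, so H_0 = Z.
  H_1: rank ker ∂_1 − rank ∂_2 = (6 − 3) − 3 = 0, and the invariant factors of ∂_2 are all 1, so H_1 = 0.
  H_2: rank ker ∂_2 − rank ∂_3 = (4 − 3) − 1 = 0, and the invariant factors of ∂_3 are all 1, so H_2 = 0.
  H_3: rank ker ∂_3 − rank ∂_4 = (1 − 1) − 0 = 0, and there is no ∂_4, so H_3 = 0.

H_0 = Z,  H_1 = 0,  H_2 = 0,  H_3 = 0.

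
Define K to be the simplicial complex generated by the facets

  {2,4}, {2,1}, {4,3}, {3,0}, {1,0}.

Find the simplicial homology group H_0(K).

H_0 = Z.

Take the total order 0 < 1 < 2 < 3 < 4 on the vertex set. Then K (dimension 1) consists of the simplices:

  0-simplices (5): [0], [1], [2], [3], [4]
  1-simplices (5): [0,1], [0,3], [1,2], [2,4], [3,4]

Hence C_0 ≅ Z^5, C_1 ≅ Z^5.

The boundary map ∂_1: C_1 → C_0 is given by ∂[p,q] = [q] − [p]. For instance
  ∂[0,3] = [3] − [0].
The resulting 5×5 matrix has rank 4, and its Smith normal form has invariant factors (1,1,1,1).

From H_k ≅ ker(∂_k) / im(∂_{k+1}) we obtain:

  H_0: rank C_0 − rank ∂_1 = 5 − 4 = 1, and the invariant factors of ∂_1 are all 1, so H_0 ≅ Z.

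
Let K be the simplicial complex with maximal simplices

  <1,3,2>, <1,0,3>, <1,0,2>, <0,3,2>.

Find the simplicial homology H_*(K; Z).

Take the total order 0 < 1 < 2 < 3 on the vertex set. Then K (dimension 2) consists of the simplices:

  0-simplices (4): [0], [1], [2], [3]
  1-simplices (6): [0,1], [0,2], [0,3], [1,2], [1,3], [2,3]
  2-simplices (4): [0,1,2], [0,1,3], [0,2,3], [1,2,3]

Hence C_0 ≅ Z^4, C_1 ≅ Z^6, C_2 ≅ Z^4.

∂_1: C_1 → C_0 sends each edge [p,q] (with p < q) to q − p. For instance
  ∂[0,1] = [1] − [0].
This gives a 4×6 integer matrix of rank 3; reducing to Smith normal form yields diagonal entries (1,1,1).

∂_2: C_2 → C_1 sends each 2-simplex [p,q,r] to [q,r] − [p,r] + [p,q]. For instance
  ∂[1,2,3] = [2,3] − [1,3] + [1,2],
  ∂[0,1,2] = [1,2] − [0,2] + [0,1].
The resulting 6×4 matrix has rank 3, and its Smith normal form has invariant factors (1,1,1).

Now H_k = ker ∂_k / im ∂_{k+1}, so:

  H_0: rank C_0 − rank ∂_1 = 4 − 3 = 1, and the invariant factors of ∂_1 are all 1, so H_0 = Z.
  H_1: rank ker ∂_1 − rank ∂_2 = (6 − 3) − 3 = 0, and the invariant factors of ∂_2 are all 1, so H_1 = 0.
  H_2: rank ker ∂_2 − rank ∂_3 = (4 − 3) − 0 = 1, and there is no ∂_3, so H_2 = Z.

As a check, the Euler characteristic is 4 − 6 + 4 = 2, which agrees with 1 − 0 + 1 = 2.

H_0 = Z,  H_1 = 0,  H_2 = Z.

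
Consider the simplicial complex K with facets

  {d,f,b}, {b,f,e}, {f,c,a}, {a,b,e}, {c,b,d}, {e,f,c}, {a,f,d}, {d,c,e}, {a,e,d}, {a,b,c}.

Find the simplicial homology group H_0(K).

H_0 = Z.

Take the total order a < b < c < d < e < f on the vertex set. Then K (dimension 2) consists of the simplices:

  0-simplices (6): a, b, c, d, e, f
  1-simplices (15): ab, ac, ad, ae, af, bc, bd, be, bf, cd, ce, cf, de, df, ef
  2-simplices (10): abc, abe, acf, ade, adf, bcd, bdf, bef, cde, cef

giving chain groups C_0 ≅ Z^6, C_1 ≅ Z^15, C_2 ≅ Z^10.

Boundary ∂_1: C_1 → C_0 sends each edge [p,q] (with p < q) to q − p.
This gives a 6×15 integer matrix of rank 5; reducing to Smith normal form yields diagonal entries (1,1,1,1,1).

∂_2: C_2 → C_1 maps a triangle to the signed sum of its edges. For instance
  ∂adf = df − af + ad,
  ∂bcd = cd − bd + bc.
The 15×10 boundary matrix has rank 10 and Smith normal form diag(1,1,1,1,1,1,1,1,1,2).

Computing H_k = (kernel of ∂_k) / (image of ∂_{k+1}):

  H_0: rank C_0 − rank ∂_1 = 6 − 5 = 1, and the invariant factors of ∂_1 are all 1, so H_0 = Z.

(K is a triangulation of the real projective plane RP^2.)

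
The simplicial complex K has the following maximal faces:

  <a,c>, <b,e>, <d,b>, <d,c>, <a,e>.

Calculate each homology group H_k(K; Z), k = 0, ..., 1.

We work with the vertex ordering a < b < c < d < e. The simplices of K, each written with vertices in increasing order, are:

  0-simplices (5): a, b, c, d, e
  1-simplices (5): ac, ae, bd, be, cd

so the chain groups are C_0 ≅ Z^5, C_1 ≅ Z^5.

The boundary map ∂_1: C_1 → C_0 is given by ∂[p,q] = [q] − [p].
The 5×5 boundary matrix has rank 4 and Smith normal form diag(1,1,1,1).

From H_k ≅ ker(∂_k) / im(∂_{k+1}) we obtain:

  H_0: rank C_0 − rank ∂_1 = 5 − 4 = 1, and the invariant factors of ∂_1 are all 1, so H_0 = Z.
  H_1: rank ker ∂_1 − rank ∂_2 = (5 − 4) − 0 = 1, and there is no ∂_2, so H_1 = Z.

(K is a triangulation of the circle S^1.)

H_0 = Z,  H_1 = Z.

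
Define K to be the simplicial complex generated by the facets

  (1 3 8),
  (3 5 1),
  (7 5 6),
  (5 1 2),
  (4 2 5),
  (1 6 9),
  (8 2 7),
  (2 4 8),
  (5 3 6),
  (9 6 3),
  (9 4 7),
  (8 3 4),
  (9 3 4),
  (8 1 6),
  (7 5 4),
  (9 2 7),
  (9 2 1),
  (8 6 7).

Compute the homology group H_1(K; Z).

Fix the vertex order 1 < 2 < 3 < 4 < 5 < 6 < 7 < 8 < 9 and write every simplex with vertices in increasing order. Then dim K = 2 and the simplices of K are:

  0-simplices (9): [1], [2], [3], [4], [5], [6], [7], [8], [9]
  1-simplices (27): (27 of them)
  2-simplices (18): [1,2,5], [1,2,9], [1,3,5], [1,3,8], [1,6,8], [1,6,9], [2,4,5], [2,4,8], [2,7,8], [2,7,9], [3,4,8], [3,4,9], [3,5,6], [3,6,9], [4,5,7], [4,7,9], [5,6,7], [6,7,8]

giving chain groups C_0 ≅ Z^9, C_1 ≅ Z^27, C_2 ≅ Z^18.

The boundary map ∂_1: C_1 → C_0 is given by ∂[p,q] = [q] − [p].
The 9×27 boundary matrix has rank 8 and Smith normal form diag(1,1,1,1,1,1,1,1).

∂_2: C_2 → C_1 sends each 2-simplex [p,q,r] to [q,r] − [p,r] + [p,q]. For instance
  ∂[3,6,9] = [6,9] − [3,9] + [3,6],
  ∂[5,6,7] = [6,7] − [5,7] + [5,6].
This gives a 27×18 integer matrix of rank 18; reducing to Smith normal form yields diagonal entries (1,1,1,1,1,1,1,1,1,1,1,1,1,1,1,1,1,2).

Computing H_k = (kernel of ∂_k) / (image of ∂_{k+1}):

  H_1: rank ker ∂_1 − rank ∂_2 = (27 − 8) − 18 = 1, and ∂_2 has invariant factor 2 > 1, so H_1 = Z ⊕ Z_2.

H_1 = Z ⊕ Z_2.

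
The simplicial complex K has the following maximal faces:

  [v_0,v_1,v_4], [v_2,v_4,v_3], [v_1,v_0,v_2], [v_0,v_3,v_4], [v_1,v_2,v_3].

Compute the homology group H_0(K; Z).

H_0 = Z.

We work with the vertex ordering v_0 < v_1 < v_2 < v_3 < v_4. The simplices of K, each written with vertices in increasing order, are:

  0-simplices (5): [v_0], [v_1], [v_2], [v_3], [v_4]
  1-simplices (10): [v_0,v_1], [v_0,v_2], [v_0,v_3], [v_0,v_4], [v_1,v_2], [v_1,v_3], [v_1,v_4], [v_2,v_3], [v_2,v_4], [v_3,v_4]
  2-simplices (5): [v_0,v_1,v_2], [v_0,v_1,v_4], [v_0,v_3,v_4], [v_1,v_2,v_3], [v_2,v_3,v_4]

Hence C_0 ≅ Z^5, C_1 ≅ Z^10, C_2 ≅ Z^5.

∂_1: C_1 → C_0 sends each edge [p,q] (with p < q) to q − p. For instance
  ∂[v_1,v_4] = [v_4] − [v_1].
As a 5×10 matrix over Z this has rank 4, with invariant factors (1,1,1,1).

The boundary map ∂_2: C_2 → C_1 maps a triangle to the signed sum of its edges. For instance
  ∂[v_1,v_2,v_3] = [v_2,v_3] − [v_1,v_3] + [v_1,v_2],
  ∂[v_0,v_3,v_4] = [v_3,v_4] − [v_0,v_4] + [v_0,v_3].
The resulting 10×5 matrix has rank 5, and its Smith normal form has invariant factors (1,1,1,1,1).

Reading off H_k = ker ∂_k / im ∂_{k+1}:

  H_0: rank C_0 − rank ∂_1 = 5 − 4 = 1, and the invariant factors of ∂_1 are all 1, so H_0 = Z.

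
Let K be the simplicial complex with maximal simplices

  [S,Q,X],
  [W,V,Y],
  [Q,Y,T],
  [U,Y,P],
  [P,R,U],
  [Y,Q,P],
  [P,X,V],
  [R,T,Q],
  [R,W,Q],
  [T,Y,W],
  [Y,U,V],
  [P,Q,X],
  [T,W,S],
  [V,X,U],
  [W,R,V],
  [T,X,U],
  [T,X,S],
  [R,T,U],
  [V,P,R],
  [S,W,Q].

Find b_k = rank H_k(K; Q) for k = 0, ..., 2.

Take the total order P < Q < R < S < T < U < V < W < X < Y on the vertex set. Then K (dimension 2) consists of the simplices:

  0-simplices (10): P, Q, R, S, T, U, V, W, X, Y
  1-simplices (30): PQ, PR, PU, PV, PX, PY, QR, QS, QT, QW, QX, QY, RT, RU, RV, RW, ST, SW, SX, TU, TW, TX, TY, UV, UX, UY, VW, VX, VY, WY
  2-simplices (20): PQX, PQY, PRU, PRV, PUY, PVX, QRT, QRW, QSW, QSX, QTY, RTU, RVW, STW, STX, TUX, TWY, UVX, UVY, VWY

giving chain groups C_0 ≅ Z^10, C_1 ≅ Z^30, C_2 ≅ Z^20.

∂_1: C_1 → C_0 is given by ∂[p,q] = [q] − [p]. For instance
  ∂VY = Y − V.
As a 10×30 matrix over Z this has rank 9, with invariant factors (1,1,1,1,1,1,1,1,1).

Boundary ∂_2: C_2 → C_1 acts by ∂[p,q,r] = [q,r] − [p,r] + [p,q]. For instance
  ∂PVX = VX − PX + PV,
  ∂QSX = SX − QX + QS.
As a 30×20 matrix over Z this has rank 20, with invariant factors (1,1,1,1,1,1,1,1,1,1,1,1,1,1,1,1,1,1,1,2).

Reading off H_k = ker ∂_k / im ∂_{k+1}:

  H_0: rank C_0 − rank ∂_1 = 10 − 9 = 1, and the invariant factors of ∂_1 are all 1, so H_0 = Z.
  H_1: rank ker ∂_1 − rank ∂_2 = (30 − 9) − 20 = 1, and ∂_2 has invariant factor 2 > 1, so H_1 = Z ⊕ Z/2.
  H_2: rank ker ∂_2 − rank ∂_3 = (20 − 20) − 0 = 0, and there is no ∂_3, so H_2 = 0.

As a check, the Euler characteristic is 10 − 30 + 20 = 0, which agrees with 1 − 1 + 0 = 0.
(K is a triangulation of the Klein bottle.)

Hence the Betti numbers are b_0 = 1, b_1 = 1, b_2 = 0.

b_0 = 1, b_1 = 1, b_2 = 0.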